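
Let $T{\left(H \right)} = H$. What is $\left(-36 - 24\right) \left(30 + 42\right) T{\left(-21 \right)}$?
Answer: $90720$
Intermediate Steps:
$\left(-36 - 24\right) \left(30 + 42\right) T{\left(-21 \right)} = \left(-36 - 24\right) \left(30 + 42\right) \left(-21\right) = \left(-60\right) 72 \left(-21\right) = \left(-4320\right) \left(-21\right) = 90720$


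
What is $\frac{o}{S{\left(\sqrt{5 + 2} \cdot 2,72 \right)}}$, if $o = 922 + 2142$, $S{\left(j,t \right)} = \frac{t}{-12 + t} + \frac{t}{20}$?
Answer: $\frac{1915}{3} \approx 638.33$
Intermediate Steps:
$S{\left(j,t \right)} = \frac{t}{20} + \frac{t}{-12 + t}$ ($S{\left(j,t \right)} = \frac{t}{-12 + t} + t \frac{1}{20} = \frac{t}{-12 + t} + \frac{t}{20} = \frac{t}{20} + \frac{t}{-12 + t}$)
$o = 3064$
$\frac{o}{S{\left(\sqrt{5 + 2} \cdot 2,72 \right)}} = \frac{3064}{\frac{1}{20} \cdot 72 \frac{1}{-12 + 72} \left(8 + 72\right)} = \frac{3064}{\frac{1}{20} \cdot 72 \cdot \frac{1}{60} \cdot 80} = \frac{3064}{\frac{24}{5}} = 3064 \cdot \frac{5}{24} = \frac{1915}{3}$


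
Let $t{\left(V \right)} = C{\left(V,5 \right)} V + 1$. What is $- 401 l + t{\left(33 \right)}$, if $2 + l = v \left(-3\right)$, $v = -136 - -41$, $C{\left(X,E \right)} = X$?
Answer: $-112393$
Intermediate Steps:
$v = -95$ ($v = -136 + 41 = -95$)
$t{\left(V \right)} = 1 + V^{2}$ ($t{\left(V \right)} = V V + 1 = V^{2} + 1 = 1 + V^{2}$)
$l = 283$ ($l = -2 - -285 = -2 + 285 = 283$)
$- 401 l + t{\left(33 \right)} = \left(-401\right) 283 + \left(1 + 33^{2}\right) = -113483 + \left(1 + 1089\right) = -113483 + 1090 = -112393$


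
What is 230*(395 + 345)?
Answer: 170200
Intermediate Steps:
230*(395 + 345) = 230*740 = 170200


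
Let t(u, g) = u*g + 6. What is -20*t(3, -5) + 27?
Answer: 207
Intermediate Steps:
t(u, g) = 6 + g*u (t(u, g) = g*u + 6 = 6 + g*u)
-20*t(3, -5) + 27 = -20*(6 - 5*3) + 27 = -20*(6 - 15) + 27 = -20*(-9) + 27 = 180 + 27 = 207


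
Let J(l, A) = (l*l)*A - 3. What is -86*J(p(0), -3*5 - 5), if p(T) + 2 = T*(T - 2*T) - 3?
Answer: 43258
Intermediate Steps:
p(T) = -5 - T² (p(T) = -2 + (T*(T - 2*T) - 3) = -2 + (T*(-T) - 3) = -2 + (-T² - 3) = -2 + (-3 - T²) = -5 - T²)
J(l, A) = -3 + A*l² (J(l, A) = l²*A - 3 = A*l² - 3 = -3 + A*l²)
-86*J(p(0), -3*5 - 5) = -86*(-3 + (-3*5 - 5)*(-5 - 1*0²)²) = -86*(-3 + (-15 - 5)*(-5 - 1*0)²) = -86*(-3 - 20*(-5 + 0)²) = -86*(-3 - 20*(-5)²) = -86*(-3 - 20*25) = -86*(-3 - 500) = -86*(-503) = 43258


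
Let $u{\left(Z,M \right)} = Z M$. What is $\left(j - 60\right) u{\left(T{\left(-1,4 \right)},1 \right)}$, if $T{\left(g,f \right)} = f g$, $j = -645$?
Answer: $2820$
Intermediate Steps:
$u{\left(Z,M \right)} = M Z$
$\left(j - 60\right) u{\left(T{\left(-1,4 \right)},1 \right)} = \left(-645 - 60\right) 1 \cdot 4 \left(-1\right) = - 705 \cdot 1 \left(-4\right) = \left(-705\right) \left(-4\right) = 2820$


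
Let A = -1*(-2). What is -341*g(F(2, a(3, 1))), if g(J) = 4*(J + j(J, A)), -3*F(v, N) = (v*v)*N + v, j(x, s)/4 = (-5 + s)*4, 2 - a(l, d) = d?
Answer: 68200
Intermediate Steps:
a(l, d) = 2 - d
A = 2
j(x, s) = -80 + 16*s (j(x, s) = 4*((-5 + s)*4) = 4*(-20 + 4*s) = -80 + 16*s)
F(v, N) = -v/3 - N*v**2/3 (F(v, N) = -((v*v)*N + v)/3 = -(v**2*N + v)/3 = -(N*v**2 + v)/3 = -(v + N*v**2)/3 = -v/3 - N*v**2/3)
g(J) = -192 + 4*J (g(J) = 4*(J + (-80 + 16*2)) = 4*(J + (-80 + 32)) = 4*(J - 48) = 4*(-48 + J) = -192 + 4*J)
-341*g(F(2, a(3, 1))) = -341*(-192 + 4*(-1/3*2*(1 + (2 - 1*1)*2))) = -341*(-192 + 4*(-1/3*2*(1 + (2 - 1)*2))) = -341*(-192 + 4*(-1/3*2*(1 + 1*2))) = -341*(-192 + 4*(-1/3*2*(1 + 2))) = -341*(-192 + 4*(-1/3*2*3)) = -341*(-192 + 4*(-2)) = -341*(-192 - 8) = -341*(-200) = 68200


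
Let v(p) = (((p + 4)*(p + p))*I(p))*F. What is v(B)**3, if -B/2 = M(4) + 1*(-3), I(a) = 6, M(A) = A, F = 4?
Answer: -7077888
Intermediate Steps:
B = -2 (B = -2*(4 + 1*(-3)) = -2*(4 - 3) = -2*1 = -2)
v(p) = 48*p*(4 + p) (v(p) = (((p + 4)*(p + p))*6)*4 = (((4 + p)*(2*p))*6)*4 = ((2*p*(4 + p))*6)*4 = (12*p*(4 + p))*4 = 48*p*(4 + p))
v(B)**3 = (48*(-2)*(4 - 2))**3 = (48*(-2)*2)**3 = (-192)**3 = -7077888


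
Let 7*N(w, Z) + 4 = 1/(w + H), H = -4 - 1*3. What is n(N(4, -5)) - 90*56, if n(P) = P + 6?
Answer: -105727/21 ≈ -5034.6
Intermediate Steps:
H = -7 (H = -4 - 3 = -7)
N(w, Z) = -4/7 + 1/(7*(-7 + w)) (N(w, Z) = -4/7 + 1/(7*(w - 7)) = -4/7 + 1/(7*(-7 + w)))
n(P) = 6 + P
n(N(4, -5)) - 90*56 = (6 + (29 - 4*4)/(7*(-7 + 4))) - 90*56 = (6 + (1/7)*(29 - 16)/(-3)) - 5040 = (6 + (1/7)*(-1/3)*13) - 5040 = (6 - 13/21) - 5040 = 113/21 - 5040 = -105727/21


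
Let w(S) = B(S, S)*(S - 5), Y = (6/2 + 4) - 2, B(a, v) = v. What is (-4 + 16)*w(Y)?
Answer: 0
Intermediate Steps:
Y = 5 (Y = (6*(1/2) + 4) - 2 = (3 + 4) - 2 = 7 - 2 = 5)
w(S) = S*(-5 + S) (w(S) = S*(S - 5) = S*(-5 + S))
(-4 + 16)*w(Y) = (-4 + 16)*(5*(-5 + 5)) = 12*(5*0) = 12*0 = 0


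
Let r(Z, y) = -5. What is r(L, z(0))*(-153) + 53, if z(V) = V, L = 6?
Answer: 818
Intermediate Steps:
r(L, z(0))*(-153) + 53 = -5*(-153) + 53 = 765 + 53 = 818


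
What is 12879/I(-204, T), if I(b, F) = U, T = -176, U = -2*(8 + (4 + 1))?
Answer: -12879/26 ≈ -495.35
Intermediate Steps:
U = -26 (U = -2*(8 + 5) = -2*13 = -26)
I(b, F) = -26
12879/I(-204, T) = 12879/(-26) = 12879*(-1/26) = -12879/26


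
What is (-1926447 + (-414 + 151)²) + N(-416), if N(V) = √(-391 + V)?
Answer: -1857278 + I*√807 ≈ -1.8573e+6 + 28.408*I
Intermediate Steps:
(-1926447 + (-414 + 151)²) + N(-416) = (-1926447 + (-414 + 151)²) + √(-391 - 416) = (-1926447 + (-263)²) + √(-807) = (-1926447 + 69169) + I*√807 = -1857278 + I*√807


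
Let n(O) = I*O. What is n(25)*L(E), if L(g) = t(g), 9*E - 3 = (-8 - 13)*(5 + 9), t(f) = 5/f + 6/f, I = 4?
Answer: -3300/97 ≈ -34.021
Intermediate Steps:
t(f) = 11/f
n(O) = 4*O
E = -97/3 (E = 1/3 + ((-8 - 13)*(5 + 9))/9 = 1/3 + (-21*14)/9 = 1/3 + (1/9)*(-294) = 1/3 - 98/3 = -97/3 ≈ -32.333)
L(g) = 11/g
n(25)*L(E) = (4*25)*(11/(-97/3)) = 100*(11*(-3/97)) = 100*(-33/97) = -3300/97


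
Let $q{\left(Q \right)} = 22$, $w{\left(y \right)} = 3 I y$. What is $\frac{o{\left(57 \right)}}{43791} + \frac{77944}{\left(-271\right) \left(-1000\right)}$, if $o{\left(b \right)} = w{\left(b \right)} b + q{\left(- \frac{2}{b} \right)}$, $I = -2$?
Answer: $- \frac{232958287}{1483420125} \approx -0.15704$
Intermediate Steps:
$w{\left(y \right)} = - 6 y$ ($w{\left(y \right)} = 3 \left(-2\right) y = - 6 y$)
$o{\left(b \right)} = 22 - 6 b^{2}$ ($o{\left(b \right)} = - 6 b b + 22 = - 6 b^{2} + 22 = 22 - 6 b^{2}$)
$\frac{o{\left(57 \right)}}{43791} + \frac{77944}{\left(-271\right) \left(-1000\right)} = \frac{22 - 6 \cdot 57^{2}}{43791} + \frac{77944}{\left(-271\right) \left(-1000\right)} = \left(22 - 19494\right) \frac{1}{43791} + \frac{77944}{271000} = \left(22 - 19494\right) \frac{1}{43791} + 77944 \cdot \frac{1}{271000} = \left(-19472\right) \frac{1}{43791} + \frac{9743}{33875} = - \frac{19472}{43791} + \frac{9743}{33875} = - \frac{232958287}{1483420125}$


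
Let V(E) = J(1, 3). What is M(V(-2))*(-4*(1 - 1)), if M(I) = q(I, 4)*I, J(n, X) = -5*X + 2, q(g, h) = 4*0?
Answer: 0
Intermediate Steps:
q(g, h) = 0
J(n, X) = 2 - 5*X
V(E) = -13 (V(E) = 2 - 5*3 = 2 - 15 = -13)
M(I) = 0 (M(I) = 0*I = 0)
M(V(-2))*(-4*(1 - 1)) = 0*(-4*(1 - 1)) = 0*(-4*0) = 0*0 = 0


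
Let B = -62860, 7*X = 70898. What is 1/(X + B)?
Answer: -7/369122 ≈ -1.8964e-5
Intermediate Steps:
X = 70898/7 (X = (1/7)*70898 = 70898/7 ≈ 10128.)
1/(X + B) = 1/(70898/7 - 62860) = 1/(-369122/7) = -7/369122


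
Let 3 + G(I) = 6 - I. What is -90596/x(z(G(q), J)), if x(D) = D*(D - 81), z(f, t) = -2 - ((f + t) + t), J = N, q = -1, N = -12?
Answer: 45298/567 ≈ 79.891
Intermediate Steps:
G(I) = 3 - I (G(I) = -3 + (6 - I) = 3 - I)
J = -12
z(f, t) = -2 - f - 2*t (z(f, t) = -2 - (f + 2*t) = -2 + (-f - 2*t) = -2 - f - 2*t)
x(D) = D*(-81 + D)
-90596/x(z(G(q), J)) = -90596*1/((-81 + (-2 - (3 - 1*(-1)) - 2*(-12)))*(-2 - (3 - 1*(-1)) - 2*(-12))) = -90596*1/((-81 + (-2 - (3 + 1) + 24))*(-2 - (3 + 1) + 24)) = -90596*1/((-81 + (-2 - 1*4 + 24))*(-2 - 1*4 + 24)) = -90596*1/((-81 + (-2 - 4 + 24))*(-2 - 4 + 24)) = -90596*1/(18*(-81 + 18)) = -90596/(18*(-63)) = -90596/(-1134) = -90596*(-1/1134) = 45298/567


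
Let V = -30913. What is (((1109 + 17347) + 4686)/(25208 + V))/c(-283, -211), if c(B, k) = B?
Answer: 3306/230645 ≈ 0.014334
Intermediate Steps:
(((1109 + 17347) + 4686)/(25208 + V))/c(-283, -211) = (((1109 + 17347) + 4686)/(25208 - 30913))/(-283) = ((18456 + 4686)/(-5705))*(-1/283) = (23142*(-1/5705))*(-1/283) = -3306/815*(-1/283) = 3306/230645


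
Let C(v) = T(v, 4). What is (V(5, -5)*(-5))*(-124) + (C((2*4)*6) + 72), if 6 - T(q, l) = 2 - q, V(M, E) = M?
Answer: 3224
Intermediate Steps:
T(q, l) = 4 + q (T(q, l) = 6 - (2 - q) = 6 + (-2 + q) = 4 + q)
C(v) = 4 + v
(V(5, -5)*(-5))*(-124) + (C((2*4)*6) + 72) = (5*(-5))*(-124) + ((4 + (2*4)*6) + 72) = -25*(-124) + ((4 + 8*6) + 72) = 3100 + ((4 + 48) + 72) = 3100 + (52 + 72) = 3100 + 124 = 3224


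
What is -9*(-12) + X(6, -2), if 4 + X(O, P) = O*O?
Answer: 140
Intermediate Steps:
X(O, P) = -4 + O² (X(O, P) = -4 + O*O = -4 + O²)
-9*(-12) + X(6, -2) = -9*(-12) + (-4 + 6²) = 108 + (-4 + 36) = 108 + 32 = 140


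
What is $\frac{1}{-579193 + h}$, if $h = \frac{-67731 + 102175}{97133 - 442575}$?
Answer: $- \frac{172721}{100038811375} \approx -1.7265 \cdot 10^{-6}$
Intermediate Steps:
$h = - \frac{17222}{172721}$ ($h = \frac{34444}{-345442} = 34444 \left(- \frac{1}{345442}\right) = - \frac{17222}{172721} \approx -0.09971$)
$\frac{1}{-579193 + h} = \frac{1}{-579193 - \frac{17222}{172721}} = \frac{1}{- \frac{100038811375}{172721}} = - \frac{172721}{100038811375}$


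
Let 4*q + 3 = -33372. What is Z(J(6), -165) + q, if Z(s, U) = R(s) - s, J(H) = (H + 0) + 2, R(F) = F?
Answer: -33375/4 ≈ -8343.8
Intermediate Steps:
q = -33375/4 (q = -3/4 + (1/4)*(-33372) = -3/4 - 8343 = -33375/4 ≈ -8343.8)
J(H) = 2 + H (J(H) = H + 2 = 2 + H)
Z(s, U) = 0 (Z(s, U) = s - s = 0)
Z(J(6), -165) + q = 0 - 33375/4 = -33375/4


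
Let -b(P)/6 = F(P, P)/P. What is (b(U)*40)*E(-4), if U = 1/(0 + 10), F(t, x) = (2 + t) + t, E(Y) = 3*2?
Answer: -31680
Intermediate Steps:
E(Y) = 6
F(t, x) = 2 + 2*t
U = ⅒ (U = 1/10 = ⅒ ≈ 0.10000)
b(P) = -6*(2 + 2*P)/P
(b(U)*40)*E(-4) = ((-12 - 12/⅒)*40)*6 = ((-12 - 12*10)*40)*6 = ((-12 - 120)*40)*6 = -132*40*6 = -5280*6 = -31680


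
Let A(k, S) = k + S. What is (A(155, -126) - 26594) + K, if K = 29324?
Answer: 2759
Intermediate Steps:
A(k, S) = S + k
(A(155, -126) - 26594) + K = ((-126 + 155) - 26594) + 29324 = (29 - 26594) + 29324 = -26565 + 29324 = 2759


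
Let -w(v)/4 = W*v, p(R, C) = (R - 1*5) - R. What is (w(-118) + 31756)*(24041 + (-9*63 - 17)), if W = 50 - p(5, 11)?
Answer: 1353844212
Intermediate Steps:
p(R, C) = -5 (p(R, C) = (R - 5) - R = (-5 + R) - R = -5)
W = 55 (W = 50 - 1*(-5) = 50 + 5 = 55)
w(v) = -220*v
(w(-118) + 31756)*(24041 + (-9*63 - 17)) = (-220*(-118) + 31756)*(24041 + (-9*63 - 17)) = (25960 + 31756)*(24041 + (-567 - 17)) = 57716*(24041 - 584) = 57716*23457 = 1353844212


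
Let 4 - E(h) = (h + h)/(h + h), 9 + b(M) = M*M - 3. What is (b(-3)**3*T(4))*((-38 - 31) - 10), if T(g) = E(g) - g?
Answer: -2133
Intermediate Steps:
b(M) = -12 + M**2 (b(M) = -9 + (M*M - 3) = -9 + (M**2 - 3) = -9 + (-3 + M**2) = -12 + M**2)
E(h) = 3 (E(h) = 4 - (h + h)/(h + h) = 4 - 2*h/(2*h) = 4 - 2*h*1/(2*h) = 4 - 1*1 = 4 - 1 = 3)
T(g) = 3 - g
(b(-3)**3*T(4))*((-38 - 31) - 10) = ((-12 + (-3)**2)**3*(3 - 1*4))*((-38 - 31) - 10) = ((-12 + 9)**3*(3 - 4))*(-69 - 10) = ((-3)**3*(-1))*(-79) = -27*(-1)*(-79) = 27*(-79) = -2133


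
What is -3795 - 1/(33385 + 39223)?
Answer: -275547361/72608 ≈ -3795.0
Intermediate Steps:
-3795 - 1/(33385 + 39223) = -3795 - 1/72608 = -275547361/72608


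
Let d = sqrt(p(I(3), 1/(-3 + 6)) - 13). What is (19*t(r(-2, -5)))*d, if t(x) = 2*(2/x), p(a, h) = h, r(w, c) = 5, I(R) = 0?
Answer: 76*I*sqrt(114)/15 ≈ 54.097*I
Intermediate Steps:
t(x) = 4/x
d = I*sqrt(114)/3 (d = sqrt(1/(-3 + 6) - 13) = sqrt(1/3 - 13) = sqrt(-38/3) = I*sqrt(114)/3 ≈ 3.559*I)
(19*t(r(-2, -5)))*d = (19*(4/5))*(I*sqrt(114)/3) = 76*(I*sqrt(114)/3)/5 = 76*I*sqrt(114)/15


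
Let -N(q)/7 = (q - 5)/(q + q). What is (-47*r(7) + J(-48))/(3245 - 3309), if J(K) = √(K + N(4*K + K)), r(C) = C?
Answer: 329/64 - I*√29706/1536 ≈ 5.1406 - 0.11221*I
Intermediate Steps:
N(q) = -7*(-5 + q)/(2*q) (N(q) = -7*(q - 5)/(q + q) = -7*(-5 + q)/(2*q))
J(K) = √(K + 7*(5 - 5*K)/(10*K)) (J(K) = √(K + 7*(5 - (4*K + K))/(2*(4*K + K))) = √(K + 7*(5 - 5*K)/(2*((5*K)))) = √(K + 7*(1/(5*K))*(5 - 5*K)/2) = √(K + 7*(5 - 5*K)/(10*K)))
(-47*r(7) + J(-48))/(3245 - 3309) = (-47*7 + √(-14 + 4*(-48) + 14/(-48))/2)/(3245 - 3309) = (-329 + √(-14 - 192 + 14*(-1/48))/2)/(-64) = (-329 + √(-14 - 192 - 7/24)/2)*(-1/64) = (-329 + √(-4951/24)/2)*(-1/64) = (-329 + (I*√29706/12)/2)*(-1/64) = (-329 + I*√29706/24)*(-1/64) = 329/64 - I*√29706/1536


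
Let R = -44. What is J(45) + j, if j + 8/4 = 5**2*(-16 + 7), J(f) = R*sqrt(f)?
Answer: -227 - 132*sqrt(5) ≈ -522.16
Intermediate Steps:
J(f) = -44*sqrt(f)
j = -227 (j = -2 + 5**2*(-16 + 7) = -2 + 25*(-9) = -2 - 225 = -227)
J(45) + j = -132*sqrt(5) - 227 = -227 - 132*sqrt(5)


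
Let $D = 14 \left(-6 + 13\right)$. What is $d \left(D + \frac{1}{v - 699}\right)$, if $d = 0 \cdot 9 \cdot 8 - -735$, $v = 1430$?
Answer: $\frac{52654665}{731} \approx 72031.0$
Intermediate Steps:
$D = 98$ ($D = 14 \cdot 7 = 98$)
$d = 735$ ($d = 0 \cdot 8 + 735 = 0 + 735 = 735$)
$d \left(D + \frac{1}{v - 699}\right) = 735 \left(98 + \frac{1}{1430 - 699}\right) = 735 \left(98 + \frac{1}{731}\right) = 735 \cdot \frac{71639}{731} = \frac{52654665}{731}$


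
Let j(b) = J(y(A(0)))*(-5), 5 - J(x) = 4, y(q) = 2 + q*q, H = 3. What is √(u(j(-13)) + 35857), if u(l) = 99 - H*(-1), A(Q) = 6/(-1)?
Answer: √35959 ≈ 189.63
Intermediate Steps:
A(Q) = -6 (A(Q) = 6*(-1) = -6)
y(q) = 2 + q²
J(x) = 1 (J(x) = 5 - 1*4 = 5 - 4 = 1)
j(b) = -5 (j(b) = 1*(-5) = -5)
u(l) = 102 (u(l) = 99 - 3*(-1) = 99 - 1*(-3) = 99 + 3 = 102)
√(u(j(-13)) + 35857) = √(102 + 35857) = √35959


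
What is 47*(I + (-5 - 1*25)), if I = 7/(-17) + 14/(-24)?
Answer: -297181/204 ≈ -1456.8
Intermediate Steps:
I = -203/204 (I = 7*(-1/17) + 14*(-1/24) = -7/17 - 7/12 = -203/204 ≈ -0.99510)
47*(I + (-5 - 1*25)) = 47*(-203/204 + (-5 - 1*25)) = 47*(-203/204 + (-5 - 25)) = 47*(-203/204 - 30) = 47*(-6323/204) = -297181/204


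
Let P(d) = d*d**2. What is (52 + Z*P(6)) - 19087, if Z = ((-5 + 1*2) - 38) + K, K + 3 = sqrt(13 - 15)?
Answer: -28539 + 216*I*sqrt(2) ≈ -28539.0 + 305.47*I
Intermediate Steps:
P(d) = d**3
K = -3 + I*sqrt(2) (K = -3 + sqrt(13 - 15) = -3 + sqrt(-2) = -3 + I*sqrt(2) ≈ -3.0 + 1.4142*I)
Z = -44 + I*sqrt(2) (Z = ((-5 + 1*2) - 38) + (-3 + I*sqrt(2)) = ((-5 + 2) - 38) + (-3 + I*sqrt(2)) = (-3 - 38) + (-3 + I*sqrt(2)) = -41 + (-3 + I*sqrt(2)) = -44 + I*sqrt(2) ≈ -44.0 + 1.4142*I)
(52 + Z*P(6)) - 19087 = (52 + (-44 + I*sqrt(2))*6**3) - 19087 = (52 + (-44 + I*sqrt(2))*216) - 19087 = (52 + (-9504 + 216*I*sqrt(2))) - 19087 = (-9452 + 216*I*sqrt(2)) - 19087 = -28539 + 216*I*sqrt(2)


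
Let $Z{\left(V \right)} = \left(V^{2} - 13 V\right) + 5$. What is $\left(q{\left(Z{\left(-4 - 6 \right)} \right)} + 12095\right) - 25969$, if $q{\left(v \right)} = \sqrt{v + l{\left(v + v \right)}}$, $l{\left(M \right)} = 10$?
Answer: $-13874 + 7 \sqrt{5} \approx -13858.0$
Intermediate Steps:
$Z{\left(V \right)} = 5 + V^{2} - 13 V$
$q{\left(v \right)} = \sqrt{10 + v}$ ($q{\left(v \right)} = \sqrt{v + 10} = \sqrt{10 + v}$)
$\left(q{\left(Z{\left(-4 - 6 \right)} \right)} + 12095\right) - 25969 = \left(\sqrt{10 + \left(5 + \left(-4 - 6\right)^{2} - 13 \left(-4 - 6\right)\right)} + 12095\right) - 25969 = \left(\sqrt{10 + \left(5 + \left(-10\right)^{2} - -130\right)} + 12095\right) - 25969 = \left(\sqrt{10 + \left(5 + 100 + 130\right)} + 12095\right) - 25969 = \left(\sqrt{10 + 235} + 12095\right) - 25969 = \left(\sqrt{245} + 12095\right) - 25969 = \left(7 \sqrt{5} + 12095\right) - 25969 = \left(12095 + 7 \sqrt{5}\right) - 25969 = -13874 + 7 \sqrt{5}$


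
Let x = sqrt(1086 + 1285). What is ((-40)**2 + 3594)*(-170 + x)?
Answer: -882980 + 5194*sqrt(2371) ≈ -6.3007e+5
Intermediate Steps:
x = sqrt(2371) ≈ 48.693
((-40)**2 + 3594)*(-170 + x) = ((-40)**2 + 3594)*(-170 + sqrt(2371)) = (1600 + 3594)*(-170 + sqrt(2371)) = 5194*(-170 + sqrt(2371)) = -882980 + 5194*sqrt(2371)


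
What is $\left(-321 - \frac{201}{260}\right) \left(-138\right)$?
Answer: $\frac{5772609}{130} \approx 44405.0$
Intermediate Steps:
$\left(-321 - \frac{201}{260}\right) \left(-138\right) = \left(- \frac{83661}{260}\right) \left(-138\right) = \frac{5772609}{130}$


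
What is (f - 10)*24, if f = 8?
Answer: -48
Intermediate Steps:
(f - 10)*24 = (8 - 10)*24 = -2*24 = -48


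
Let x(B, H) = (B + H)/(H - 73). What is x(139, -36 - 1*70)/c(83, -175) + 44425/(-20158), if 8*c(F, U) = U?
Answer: -1386291413/631449350 ≈ -2.1954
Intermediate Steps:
c(F, U) = U/8
x(B, H) = (B + H)/(-73 + H)
x(139, -36 - 1*70)/c(83, -175) + 44425/(-20158) = ((139 + (-36 - 1*70))/(-73 + (-36 - 1*70)))/(((⅛)*(-175))) + 44425/(-20158) = ((139 + (-36 - 70))/(-73 + (-36 - 70)))/(-175/8) + 44425*(-1/20158) = ((139 - 106)/(-73 - 106))*(-8/175) - 44425/20158 = (33/(-179))*(-8/175) - 44425/20158 = -1/179*33*(-8/175) - 44425/20158 = -33/179*(-8/175) - 44425/20158 = 264/31325 - 44425/20158 = -1386291413/631449350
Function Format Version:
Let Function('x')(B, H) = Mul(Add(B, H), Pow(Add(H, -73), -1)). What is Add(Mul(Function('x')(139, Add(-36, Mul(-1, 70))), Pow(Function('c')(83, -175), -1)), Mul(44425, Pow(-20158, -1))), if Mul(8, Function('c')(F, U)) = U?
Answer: Rational(-1386291413, 631449350) ≈ -2.1954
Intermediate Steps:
Function('c')(F, U) = Mul(Rational(1, 8), U)
Function('x')(B, H) = Mul(Pow(Add(-73, H), -1), Add(B, H)) (Function('x')(B, H) = Mul(Add(B, H), Pow(Add(-73, H), -1)) = Mul(Pow(Add(-73, H), -1), Add(B, H)))
Add(Mul(Function('x')(139, Add(-36, Mul(-1, 70))), Pow(Function('c')(83, -175), -1)), Mul(44425, Pow(-20158, -1))) = Add(Mul(Mul(Pow(Add(-73, Add(-36, Mul(-1, 70))), -1), Add(139, Add(-36, Mul(-1, 70)))), Pow(Mul(Rational(1, 8), -175), -1)), Mul(44425, Pow(-20158, -1))) = Add(Mul(Mul(Pow(Add(-73, Add(-36, -70)), -1), Add(139, Add(-36, -70))), Pow(Rational(-175, 8), -1)), Mul(44425, Rational(-1, 20158))) = Add(Mul(Mul(Pow(Add(-73, -106), -1), Add(139, -106)), Rational(-8, 175)), Rational(-44425, 20158)) = Add(Mul(Mul(Pow(-179, -1), 33), Rational(-8, 175)), Rational(-44425, 20158)) = Add(Mul(Mul(Rational(-1, 179), 33), Rational(-8, 175)), Rational(-44425, 20158)) = Add(Mul(Rational(-33, 179), Rational(-8, 175)), Rational(-44425, 20158)) = Add(Rational(264, 31325), Rational(-44425, 20158)) = Rational(-1386291413, 631449350)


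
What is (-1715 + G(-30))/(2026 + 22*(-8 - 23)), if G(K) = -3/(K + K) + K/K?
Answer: -4897/3840 ≈ -1.2753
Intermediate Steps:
G(K) = 1 - 3/(2*K) (G(K) = -3*1/(2*K) + 1 = -3/(2*K) + 1 = 1 - 3/(2*K))
(-1715 + G(-30))/(2026 + 22*(-8 - 23)) = (-1715 + (-3/2 - 30)/(-30))/(2026 + 22*(-8 - 23)) = (-1715 - 1/30*(-63/2))/(2026 + 22*(-31)) = (-1715 + 21/20)/(2026 - 682) = -34279/20/1344 = -34279/20*1/1344 = -4897/3840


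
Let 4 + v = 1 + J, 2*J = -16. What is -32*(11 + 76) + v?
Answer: -2795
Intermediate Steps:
J = -8 (J = (½)*(-16) = -8)
v = -11 (v = -4 + (1 - 8) = -4 - 7 = -11)
-32*(11 + 76) + v = -32*(11 + 76) - 11 = -32*87 - 11 = -2784 - 11 = -2795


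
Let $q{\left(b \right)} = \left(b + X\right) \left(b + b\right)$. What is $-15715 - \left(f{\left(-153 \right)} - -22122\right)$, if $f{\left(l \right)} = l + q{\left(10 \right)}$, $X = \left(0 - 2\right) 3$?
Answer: $-37764$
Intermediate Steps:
$X = -6$ ($X = \left(-2\right) 3 = -6$)
$q{\left(b \right)} = 2 b \left(-6 + b\right)$ ($q{\left(b \right)} = \left(b - 6\right) \left(b + b\right) = \left(-6 + b\right) 2 b = 2 b \left(-6 + b\right)$)
$f{\left(l \right)} = 80 + l$ ($f{\left(l \right)} = l + 2 \cdot 10 \left(-6 + 10\right) = l + 2 \cdot 10 \cdot 4 = l + 80 = 80 + l$)
$-15715 - \left(f{\left(-153 \right)} - -22122\right) = -15715 - \left(\left(80 - 153\right) - -22122\right) = -15715 - \left(-73 + 22122\right) = -15715 - 22049 = -37764$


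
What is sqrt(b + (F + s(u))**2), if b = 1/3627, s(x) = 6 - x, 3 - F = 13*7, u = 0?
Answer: sqrt(9828343447)/1209 ≈ 82.000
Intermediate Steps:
F = -88 (F = 3 - 13*7 = 3 - 1*91 = 3 - 91 = -88)
b = 1/3627 ≈ 0.00027571
sqrt(b + (F + s(u))**2) = sqrt(1/3627 + (-88 + (6 - 1*0))**2) = sqrt(1/3627 + (-88 + (6 + 0))**2) = sqrt(1/3627 + (-88 + 6)**2) = sqrt(1/3627 + (-82)**2) = sqrt(1/3627 + 6724) = sqrt(24387949/3627) = sqrt(9828343447)/1209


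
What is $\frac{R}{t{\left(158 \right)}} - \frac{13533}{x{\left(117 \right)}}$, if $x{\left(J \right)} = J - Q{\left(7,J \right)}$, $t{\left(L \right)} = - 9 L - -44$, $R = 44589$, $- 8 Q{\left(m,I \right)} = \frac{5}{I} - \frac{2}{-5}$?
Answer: $- \frac{111701559711}{754894582} \approx -147.97$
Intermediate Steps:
$Q{\left(m,I \right)} = - \frac{1}{20} - \frac{5}{8 I}$ ($Q{\left(m,I \right)} = - \frac{\frac{5}{I} - \frac{2}{-5}}{8} = - \frac{\frac{5}{I} - - \frac{2}{5}}{8} = - \frac{\frac{5}{I} + \frac{2}{5}}{8} = - \frac{\frac{2}{5} + \frac{5}{I}}{8} = - \frac{1}{20} - \frac{5}{8 I}$)
$t{\left(L \right)} = 44 - 9 L$ ($t{\left(L \right)} = - 9 L + 44 = 44 - 9 L$)
$x{\left(J \right)} = J - \frac{-25 - 2 J}{40 J}$
$\frac{R}{t{\left(158 \right)}} - \frac{13533}{x{\left(117 \right)}} = \frac{44589}{44 - 1422} - \frac{13533}{\frac{1}{20} + 117 + \frac{5}{8 \cdot 117}} = \frac{44589}{44 - 1422} - \frac{13533}{\frac{1}{20} + 117 + \frac{5}{8} \cdot \frac{1}{117}} = \frac{44589}{-1378} - \frac{13533}{\frac{1}{20} + 117 + \frac{5}{936}} = 44589 \left(- \frac{1}{1378}\right) - \frac{13533}{\frac{547819}{4680}} = - \frac{44589}{1378} - \frac{63334440}{547819} = - \frac{111701559711}{754894582}$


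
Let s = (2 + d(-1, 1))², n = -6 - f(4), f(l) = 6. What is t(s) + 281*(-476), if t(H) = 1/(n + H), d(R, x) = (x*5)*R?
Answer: -401269/3 ≈ -1.3376e+5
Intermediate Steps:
d(R, x) = 5*R*x (d(R, x) = (5*x)*R = 5*R*x)
n = -12 (n = -6 - 1*6 = -6 - 6 = -12)
s = 9 (s = (2 + 5*(-1)*1)² = (2 - 5)² = (-3)² = 9)
t(H) = 1/(-12 + H)
t(s) + 281*(-476) = 1/(-12 + 9) + 281*(-476) = 1/(-3) - 133756 = -⅓ - 133756 = -401269/3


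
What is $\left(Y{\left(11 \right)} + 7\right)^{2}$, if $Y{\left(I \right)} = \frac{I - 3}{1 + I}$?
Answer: $\frac{529}{9} \approx 58.778$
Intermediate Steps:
$Y{\left(I \right)} = \frac{-3 + I}{1 + I}$
$\left(Y{\left(11 \right)} + 7\right)^{2} = \left(\frac{-3 + 11}{1 + 11} + 7\right)^{2} = \left(\frac{1}{12} \cdot 8 + 7\right)^{2} = \left(\frac{2}{3} + 7\right)^{2} = \left(\frac{23}{3}\right)^{2} = \frac{529}{9}$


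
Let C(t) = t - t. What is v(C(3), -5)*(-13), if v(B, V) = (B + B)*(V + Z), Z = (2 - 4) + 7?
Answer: 0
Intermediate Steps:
Z = 5 (Z = -2 + 7 = 5)
C(t) = 0
v(B, V) = 2*B*(5 + V) (v(B, V) = (B + B)*(V + 5) = (2*B)*(5 + V) = 2*B*(5 + V))
v(C(3), -5)*(-13) = (2*0*(5 - 5))*(-13) = (2*0*0)*(-13) = 0*(-13) = 0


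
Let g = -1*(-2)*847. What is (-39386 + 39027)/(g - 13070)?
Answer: 359/11376 ≈ 0.031558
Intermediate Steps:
g = 1694 (g = 2*847 = 1694)
(-39386 + 39027)/(g - 13070) = (-39386 + 39027)/(1694 - 13070) = -359/(-11376) = -359*(-1/11376) = 359/11376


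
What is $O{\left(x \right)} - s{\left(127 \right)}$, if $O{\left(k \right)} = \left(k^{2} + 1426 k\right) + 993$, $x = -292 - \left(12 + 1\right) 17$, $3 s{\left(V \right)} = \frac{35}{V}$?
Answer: $- \frac{178070291}{381} \approx -4.6738 \cdot 10^{5}$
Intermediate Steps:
$s{\left(V \right)} = \frac{35}{3 V}$ ($s{\left(V \right)} = \frac{35 \frac{1}{V}}{3} = \frac{35}{3 V}$)
$x = -513$ ($x = -292 - 13 \cdot 17 = -292 - 221 = -513$)
$O{\left(k \right)} = 993 + k^{2} + 1426 k$
$O{\left(x \right)} - s{\left(127 \right)} = \left(993 + \left(-513\right)^{2} + 1426 \left(-513\right)\right) - \frac{35}{3 \cdot 127} = \left(993 + 263169 - 731538\right) - \frac{35}{3} \cdot \frac{1}{127} = -467376 - \frac{35}{381} = - \frac{178070291}{381}$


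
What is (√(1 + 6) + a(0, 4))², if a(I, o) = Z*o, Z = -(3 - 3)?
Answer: 7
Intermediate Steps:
Z = 0 (Z = -1*0 = 0)
a(I, o) = 0 (a(I, o) = 0*o = 0)
(√(1 + 6) + a(0, 4))² = (√(1 + 6) + 0)² = (√7 + 0)² = (√7)² = 7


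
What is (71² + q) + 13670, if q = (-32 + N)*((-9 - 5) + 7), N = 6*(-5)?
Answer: 19145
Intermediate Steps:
N = -30
q = 434 (q = (-32 - 30)*((-9 - 5) + 7) = -62*(-14 + 7) = -62*(-7) = 434)
(71² + q) + 13670 = (71² + 434) + 13670 = (5041 + 434) + 13670 = 5475 + 13670 = 19145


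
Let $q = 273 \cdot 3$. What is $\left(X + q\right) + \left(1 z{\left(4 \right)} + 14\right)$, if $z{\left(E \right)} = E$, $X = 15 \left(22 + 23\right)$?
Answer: $1512$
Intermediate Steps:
$X = 675$ ($X = 15 \cdot 45 = 675$)
$q = 819$
$\left(X + q\right) + \left(1 z{\left(4 \right)} + 14\right) = \left(675 + 819\right) + \left(1 \cdot 4 + 14\right) = 1494 + \left(4 + 14\right) = 1494 + 18 = 1512$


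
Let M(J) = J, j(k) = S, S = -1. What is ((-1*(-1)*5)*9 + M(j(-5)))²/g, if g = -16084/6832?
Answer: -3306688/4021 ≈ -822.35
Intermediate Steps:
j(k) = -1
g = -4021/1708 (g = -16084*1/6832 = -4021/1708 ≈ -2.3542)
((-1*(-1)*5)*9 + M(j(-5)))²/g = ((-1*(-1)*5)*9 - 1)²/(-4021/1708) = ((1*5)*9 - 1)²*(-1708/4021) = (5*9 - 1)²*(-1708/4021) = (45 - 1)²*(-1708/4021) = 44²*(-1708/4021) = 1936*(-1708/4021) = -3306688/4021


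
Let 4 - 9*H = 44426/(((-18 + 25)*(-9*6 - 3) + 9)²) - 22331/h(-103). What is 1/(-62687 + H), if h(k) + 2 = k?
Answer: -4791150/300454064311 ≈ -1.5946e-5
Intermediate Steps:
h(k) = -2 + k
H = -111244261/4791150 (H = 4/9 - (44426/(((-18 + 25)*(-9*6 - 3) + 9)²) - 22331/(-2 - 103))/9 = 4/9 - (44426/((7*(-54 - 3) + 9)²) - 22331/(-105))/9 = 4/9 - (44426/((7*(-57) + 9)²) - 22331*(-1/105))/9 = 4/9 - (44426/((-399 + 9)²) + 22331/105)/9 = 4/9 - (44426/((-390)²) + 22331/105)/9 = 4/9 - (44426/152100 + 22331/105)/9 = 4/9 - (44426*(1/152100) + 22331/105)/9 = 4/9 - (22213/76050 + 22331/105)/9 = 4/9 - ⅑*113373661/532350 = 4/9 - 113373661/4791150 = -111244261/4791150 ≈ -23.219)
1/(-62687 + H) = 1/(-62687 - 111244261/4791150) = 1/(-300454064311/4791150) = -4791150/300454064311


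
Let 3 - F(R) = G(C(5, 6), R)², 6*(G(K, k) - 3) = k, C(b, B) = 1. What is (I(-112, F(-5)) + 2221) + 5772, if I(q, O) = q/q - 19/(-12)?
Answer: 95947/12 ≈ 7995.6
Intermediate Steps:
G(K, k) = 3 + k/6
F(R) = 3 - (3 + R/6)²
I(q, O) = 31/12 (I(q, O) = 1 - 19*(-1/12) = 1 + 19/12 = 31/12)
(I(-112, F(-5)) + 2221) + 5772 = (31/12 + 2221) + 5772 = 26683/12 + 5772 = 95947/12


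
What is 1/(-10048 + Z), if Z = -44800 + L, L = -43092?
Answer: -1/97940 ≈ -1.0210e-5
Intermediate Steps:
Z = -87892 (Z = -44800 - 43092 = -87892)
1/(-10048 + Z) = 1/(-10048 - 87892) = 1/(-97940) = -1/97940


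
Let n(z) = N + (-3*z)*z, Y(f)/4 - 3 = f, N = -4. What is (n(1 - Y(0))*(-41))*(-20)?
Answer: -300940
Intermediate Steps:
Y(f) = 12 + 4*f
n(z) = -4 - 3*z**2 (n(z) = -4 + (-3*z)*z = -4 - 3*z**2)
(n(1 - Y(0))*(-41))*(-20) = ((-4 - 3*(1 - (12 + 4*0))**2)*(-41))*(-20) = ((-4 - 3*(1 - (12 + 0))**2)*(-41))*(-20) = ((-4 - 3*(1 - 1*12)**2)*(-41))*(-20) = ((-4 - 3*(1 - 12)**2)*(-41))*(-20) = ((-4 - 3*(-11)**2)*(-41))*(-20) = ((-4 - 3*121)*(-41))*(-20) = ((-4 - 363)*(-41))*(-20) = -367*(-41)*(-20) = 15047*(-20) = -300940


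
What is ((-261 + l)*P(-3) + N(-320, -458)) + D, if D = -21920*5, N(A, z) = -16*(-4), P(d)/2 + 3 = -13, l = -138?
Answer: -96768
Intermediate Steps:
P(d) = -32 (P(d) = -6 + 2*(-13) = -6 - 26 = -32)
N(A, z) = 64
D = -109600
((-261 + l)*P(-3) + N(-320, -458)) + D = ((-261 - 138)*(-32) + 64) - 109600 = (-399*(-32) + 64) - 109600 = (12768 + 64) - 109600 = 12832 - 109600 = -96768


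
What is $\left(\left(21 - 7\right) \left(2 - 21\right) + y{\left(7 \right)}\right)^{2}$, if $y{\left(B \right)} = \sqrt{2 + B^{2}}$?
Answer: $\left(-266 + \sqrt{51}\right)^{2} \approx 67008.0$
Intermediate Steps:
$\left(\left(21 - 7\right) \left(2 - 21\right) + y{\left(7 \right)}\right)^{2} = \left(\left(21 - 7\right) \left(2 - 21\right) + \sqrt{2 + 7^{2}}\right)^{2} = \left(14 \left(-19\right) + \sqrt{2 + 49}\right)^{2} = \left(-266 + \sqrt{51}\right)^{2}$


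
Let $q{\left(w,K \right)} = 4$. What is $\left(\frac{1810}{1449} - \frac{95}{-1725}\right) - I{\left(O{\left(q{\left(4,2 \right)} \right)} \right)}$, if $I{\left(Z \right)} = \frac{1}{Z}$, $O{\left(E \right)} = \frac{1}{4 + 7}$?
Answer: $- \frac{70246}{7245} \approx -9.6958$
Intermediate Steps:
$O{\left(E \right)} = \frac{1}{11}$
$\left(\frac{1810}{1449} - \frac{95}{-1725}\right) - I{\left(O{\left(q{\left(4,2 \right)} \right)} \right)} = \left(\frac{1810}{1449} - \frac{95}{-1725}\right) - \frac{1}{\frac{1}{11}} = \left(1810 \cdot \frac{1}{1449} - - \frac{19}{345}\right) - 11 = \left(\frac{1810}{1449} + \frac{19}{345}\right) - 11 = \frac{9449}{7245} - 11 = - \frac{70246}{7245}$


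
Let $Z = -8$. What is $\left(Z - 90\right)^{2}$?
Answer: $9604$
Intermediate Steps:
$\left(Z - 90\right)^{2} = \left(-8 - 90\right)^{2} = \left(-98\right)^{2} = 9604$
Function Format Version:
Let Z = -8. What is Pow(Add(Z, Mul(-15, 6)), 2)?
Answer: 9604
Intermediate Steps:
Pow(Add(Z, Mul(-15, 6)), 2) = Pow(Add(-8, Mul(-15, 6)), 2) = Pow(Add(-8, -90), 2) = Pow(-98, 2) = 9604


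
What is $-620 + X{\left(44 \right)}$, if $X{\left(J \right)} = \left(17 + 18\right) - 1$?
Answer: $-586$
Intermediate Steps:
$X{\left(J \right)} = 34$ ($X{\left(J \right)} = 35 - 1 = 34$)
$-620 + X{\left(44 \right)} = -620 + 34 = -586$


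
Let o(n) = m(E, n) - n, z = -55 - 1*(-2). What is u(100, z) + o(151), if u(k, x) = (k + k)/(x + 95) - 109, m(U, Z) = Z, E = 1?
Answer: -2189/21 ≈ -104.24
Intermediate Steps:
z = -53 (z = -55 + 2 = -53)
u(k, x) = -109 + 2*k/(95 + x) (u(k, x) = (2*k)/(95 + x) - 109 = 2*k/(95 + x) - 109 = -109 + 2*k/(95 + x))
o(n) = 0 (o(n) = n - n = 0)
u(100, z) + o(151) = (-10355 - 109*(-53) + 2*100)/(95 - 53) + 0 = (-10355 + 5777 + 200)/42 + 0 = (1/42)*(-4378) + 0 = -2189/21 + 0 = -2189/21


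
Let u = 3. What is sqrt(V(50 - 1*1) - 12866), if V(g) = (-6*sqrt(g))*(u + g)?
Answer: 5*I*sqrt(602) ≈ 122.68*I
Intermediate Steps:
V(g) = -6*sqrt(g)*(3 + g) (V(g) = (-6*sqrt(g))*(3 + g) = -6*sqrt(g)*(3 + g))
sqrt(V(50 - 1*1) - 12866) = sqrt(6*sqrt(50 - 1*1)*(-3 - (50 - 1*1)) - 12866) = sqrt(6*sqrt(50 - 1)*(-3 - (50 - 1)) - 12866) = sqrt(6*sqrt(49)*(-3 - 1*49) - 12866) = sqrt(6*7*(-3 - 49) - 12866) = sqrt(6*7*(-52) - 12866) = sqrt(-2184 - 12866) = sqrt(-15050) = 5*I*sqrt(602)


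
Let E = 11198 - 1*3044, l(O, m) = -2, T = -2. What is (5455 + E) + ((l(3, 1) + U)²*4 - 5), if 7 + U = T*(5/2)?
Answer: 14388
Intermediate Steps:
U = -12 (U = -7 - 10/2 = -7 - 2*5/2 = -7 - 5 = -12)
E = 8154 (E = 11198 - 3044 = 8154)
(5455 + E) + ((l(3, 1) + U)²*4 - 5) = (5455 + 8154) + ((-2 - 12)²*4 - 5) = 13609 + ((-14)²*4 - 5) = 13609 + (196*4 - 5) = 13609 + (784 - 5) = 13609 + 779 = 14388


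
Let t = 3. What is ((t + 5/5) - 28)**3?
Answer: -13824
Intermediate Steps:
((t + 5/5) - 28)**3 = ((3 + 5/5) - 28)**3 = ((3 + 5*(1/5)) - 28)**3 = ((3 + 1) - 28)**3 = (4 - 28)**3 = (-24)**3 = -13824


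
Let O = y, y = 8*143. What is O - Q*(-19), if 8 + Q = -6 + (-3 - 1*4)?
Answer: 745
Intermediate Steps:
Q = -21 (Q = -8 + (-6 + (-3 - 1*4)) = -8 + (-6 + (-3 - 4)) = -8 + (-6 - 7) = -8 - 13 = -21)
y = 1144
O = 1144
O - Q*(-19) = 1144 - (-21)*(-19) = 1144 - 1*399 = 1144 - 399 = 745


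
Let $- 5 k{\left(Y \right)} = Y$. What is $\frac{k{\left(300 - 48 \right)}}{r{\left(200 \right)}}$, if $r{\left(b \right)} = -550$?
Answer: $\frac{126}{1375} \approx 0.091636$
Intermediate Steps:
$k{\left(Y \right)} = - \frac{Y}{5}$
$\frac{k{\left(300 - 48 \right)}}{r{\left(200 \right)}} = \frac{\left(- \frac{1}{5}\right) \left(300 - 48\right)}{-550} = - \frac{300 - 48}{5} \left(- \frac{1}{550}\right) = \left(- \frac{1}{5}\right) 252 \left(- \frac{1}{550}\right) = \left(- \frac{252}{5}\right) \left(- \frac{1}{550}\right) = \frac{126}{1375}$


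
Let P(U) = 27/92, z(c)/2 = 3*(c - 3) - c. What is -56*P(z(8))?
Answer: -378/23 ≈ -16.435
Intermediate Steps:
z(c) = -18 + 4*c (z(c) = 2*(3*(c - 3) - c) = 2*(3*(-3 + c) - c) = 2*((-9 + 3*c) - c) = 2*(-9 + 2*c) = -18 + 4*c)
P(U) = 27/92 (P(U) = 27*(1/92) = 27/92)
-56*P(z(8)) = -56*27/92 = -378/23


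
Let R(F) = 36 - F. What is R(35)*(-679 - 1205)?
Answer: -1884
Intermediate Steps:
R(35)*(-679 - 1205) = (36 - 1*35)*(-679 - 1205) = (36 - 35)*(-1884) = 1*(-1884) = -1884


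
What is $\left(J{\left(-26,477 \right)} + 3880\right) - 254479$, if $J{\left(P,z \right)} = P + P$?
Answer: $-250651$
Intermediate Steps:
$J{\left(P,z \right)} = 2 P$
$\left(J{\left(-26,477 \right)} + 3880\right) - 254479 = \left(2 \left(-26\right) + 3880\right) - 254479 = \left(-52 + 3880\right) - 254479 = 3828 - 254479 = -250651$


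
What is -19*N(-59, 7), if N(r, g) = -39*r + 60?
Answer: -44859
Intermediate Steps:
N(r, g) = 60 - 39*r
-19*N(-59, 7) = -19*(60 - 39*(-59)) = -19*(60 + 2301) = -19*2361 = -44859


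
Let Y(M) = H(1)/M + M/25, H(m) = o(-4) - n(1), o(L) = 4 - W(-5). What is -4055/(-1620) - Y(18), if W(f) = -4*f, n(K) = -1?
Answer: 21193/8100 ≈ 2.6164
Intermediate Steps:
o(L) = -16 (o(L) = 4 - (-4)*(-5) = 4 - 1*20 = 4 - 20 = -16)
H(m) = -15 (H(m) = -16 - 1*(-1) = -16 + 1 = -15)
Y(M) = -15/M + M/25
-4055/(-1620) - Y(18) = -4055/(-1620) - (-15/18 + (1/25)*18) = -4055*(-1/1620) - (-15*1/18 + 18/25) = 811/324 - (-5/6 + 18/25) = 811/324 - 1*(-17/150) = 811/324 + 17/150 = 21193/8100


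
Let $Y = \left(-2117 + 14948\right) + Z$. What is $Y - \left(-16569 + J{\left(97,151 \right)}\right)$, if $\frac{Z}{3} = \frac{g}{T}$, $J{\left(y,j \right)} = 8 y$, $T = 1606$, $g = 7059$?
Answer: $\frac{45991321}{1606} \approx 28637.0$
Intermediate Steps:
$Z = \frac{21177}{1606}$ ($Z = 3 \cdot \frac{7059}{1606} = \frac{21177}{1606} \approx 13.186$)
$Y = \frac{20627763}{1606}$ ($Y = \left(-2117 + 14948\right) + \frac{21177}{1606} = 12831 + \frac{21177}{1606} = \frac{20627763}{1606} \approx 12844.0$)
$Y - \left(-16569 + J{\left(97,151 \right)}\right) = \frac{20627763}{1606} - \left(-16569 + 8 \cdot 97\right) = \frac{20627763}{1606} - \left(-16569 + 776\right) = \frac{20627763}{1606} - -15793 = \frac{20627763}{1606} + 15793 = \frac{45991321}{1606}$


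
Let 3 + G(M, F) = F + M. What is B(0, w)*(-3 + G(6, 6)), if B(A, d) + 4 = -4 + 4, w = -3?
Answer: -24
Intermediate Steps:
G(M, F) = -3 + F + M (G(M, F) = -3 + (F + M) = -3 + F + M)
B(A, d) = -4 (B(A, d) = -4 + (-4 + 4) = -4 + 0 = -4)
B(0, w)*(-3 + G(6, 6)) = -4*(-3 + (-3 + 6 + 6)) = -4*(-3 + 9) = -4*6 = -24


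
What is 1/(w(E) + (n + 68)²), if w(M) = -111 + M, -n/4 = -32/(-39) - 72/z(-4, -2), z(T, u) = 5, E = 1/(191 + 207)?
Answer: 15133950/224749495367 ≈ 6.7337e-5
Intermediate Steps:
E = 1/398 ≈ 0.0025126
n = 10592/195 (n = -4*(-32/(-39) - 72/5) = -4*(-32*(-1/39) - 72*⅕) = -4*(32/39 - 72/5) = -4*(-2648/195) = 10592/195 ≈ 54.318)
1/(w(E) + (n + 68)²) = 1/((-111 + 1/398) + (10592/195 + 68)²) = 1/(-44177/398 + (23852/195)²) = 1/(-44177/398 + 568917904/38025) = 1/(224749495367/15133950) = 15133950/224749495367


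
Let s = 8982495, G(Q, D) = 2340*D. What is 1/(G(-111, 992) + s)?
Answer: 1/11303775 ≈ 8.8466e-8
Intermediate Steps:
1/(G(-111, 992) + s) = 1/(2340*992 + 8982495) = 1/(2321280 + 8982495) = 1/11303775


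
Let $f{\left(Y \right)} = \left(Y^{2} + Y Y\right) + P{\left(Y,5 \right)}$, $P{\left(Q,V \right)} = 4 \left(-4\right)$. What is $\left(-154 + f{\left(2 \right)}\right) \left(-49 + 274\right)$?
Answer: $-36450$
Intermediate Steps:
$P{\left(Q,V \right)} = -16$
$f{\left(Y \right)} = -16 + 2 Y^{2}$ ($f{\left(Y \right)} = \left(Y^{2} + Y Y\right) - 16 = \left(Y^{2} + Y^{2}\right) - 16 = 2 Y^{2} - 16 = -16 + 2 Y^{2}$)
$\left(-154 + f{\left(2 \right)}\right) \left(-49 + 274\right) = \left(-154 - \left(16 - 2 \cdot 2^{2}\right)\right) \left(-49 + 274\right) = \left(-154 + \left(-16 + 2 \cdot 4\right)\right) 225 = \left(-154 + \left(-16 + 8\right)\right) 225 = \left(-154 - 8\right) 225 = \left(-162\right) 225 = -36450$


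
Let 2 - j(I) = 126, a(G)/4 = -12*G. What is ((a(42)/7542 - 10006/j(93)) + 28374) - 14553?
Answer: 361131251/25978 ≈ 13901.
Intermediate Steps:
a(G) = -48*G (a(G) = 4*(-12*G) = -48*G)
j(I) = -124 (j(I) = 2 - 1*126 = 2 - 126 = -124)
((a(42)/7542 - 10006/j(93)) + 28374) - 14553 = ((-48*42/7542 - 10006/(-124)) + 28374) - 14553 = ((-2016*1/7542 - 10006*(-1/124)) + 28374) - 14553 = ((-112/419 + 5003/62) + 28374) - 14553 = (2089313/25978 + 28374) - 14553 = 739189085/25978 - 14553 = 361131251/25978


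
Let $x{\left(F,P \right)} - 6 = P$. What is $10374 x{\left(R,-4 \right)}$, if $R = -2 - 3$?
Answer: $20748$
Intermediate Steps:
$R = -5$
$x{\left(F,P \right)} = 6 + P$
$10374 x{\left(R,-4 \right)} = 10374 \left(6 - 4\right) = 10374 \cdot 2 = 20748$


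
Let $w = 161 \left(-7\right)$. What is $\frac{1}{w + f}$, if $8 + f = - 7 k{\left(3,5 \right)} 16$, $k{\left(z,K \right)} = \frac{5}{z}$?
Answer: $- \frac{3}{3965} \approx -0.00075662$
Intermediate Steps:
$w = -1127$
$f = - \frac{584}{3}$ ($f = -8 + - 7 \cdot \frac{5}{3} \cdot 16 = -8 + - 7 \cdot 5 \cdot \frac{1}{3} \cdot 16 = -8 + \left(-7\right) \frac{5}{3} \cdot 16 = -8 - \frac{560}{3} = - \frac{584}{3} \approx -194.67$)
$\frac{1}{w + f} = \frac{1}{-1127 - \frac{584}{3}} = \frac{1}{- \frac{3965}{3}} = - \frac{3}{3965}$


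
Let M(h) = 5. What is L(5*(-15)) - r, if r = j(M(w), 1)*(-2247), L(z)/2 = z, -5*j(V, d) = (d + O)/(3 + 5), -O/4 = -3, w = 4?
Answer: -35211/40 ≈ -880.28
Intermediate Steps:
O = 12 (O = -4*(-3) = 12)
j(V, d) = -3/10 - d/40 (j(V, d) = -(d + 12)/(5*(3 + 5)) = -(12 + d)/(5*8) = -(3/2 + d/8)/5 = -3/10 - d/40)
L(z) = 2*z
r = 29211/40 (r = (-3/10 - 1/40*1)*(-2247) = (-3/10 - 1/40)*(-2247) = -13/40*(-2247) = 29211/40 ≈ 730.28)
L(5*(-15)) - r = 2*(5*(-15)) - 1*29211/40 = 2*(-75) - 29211/40 = -150 - 29211/40 = -35211/40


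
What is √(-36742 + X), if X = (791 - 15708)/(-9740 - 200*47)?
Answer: I*√3364941017955/9570 ≈ 191.68*I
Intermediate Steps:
X = 14917/19140 (X = -14917/(-9740 - 9400) = -14917/(-19140) = -14917*(-1/19140) = 14917/19140 ≈ 0.77936)
√(-36742 + X) = √(-36742 + 14917/19140) = √(-703226963/19140) = I*√3364941017955/9570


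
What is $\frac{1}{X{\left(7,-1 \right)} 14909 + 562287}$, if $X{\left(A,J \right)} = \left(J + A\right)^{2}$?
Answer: $\frac{1}{1099011} \approx 9.0991 \cdot 10^{-7}$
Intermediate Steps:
$X{\left(A,J \right)} = \left(A + J\right)^{2}$
$\frac{1}{X{\left(7,-1 \right)} 14909 + 562287} = \frac{1}{\left(7 - 1\right)^{2} \cdot 14909 + 562287} = \frac{1}{6^{2} \cdot 14909 + 562287} = \frac{1}{36 \cdot 14909 + 562287} = \frac{1}{536724 + 562287} = \frac{1}{1099011}$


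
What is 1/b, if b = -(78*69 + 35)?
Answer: -1/5417 ≈ -0.00018460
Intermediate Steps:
b = -5417 (b = -(5382 + 35) = -1*5417 = -5417)
1/b = 1/(-5417) = -1/5417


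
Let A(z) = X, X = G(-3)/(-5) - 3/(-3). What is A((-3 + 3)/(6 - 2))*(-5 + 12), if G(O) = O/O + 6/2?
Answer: 7/5 ≈ 1.4000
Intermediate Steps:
G(O) = 4 (G(O) = 1 + 6*(1/2) = 1 + 3 = 4)
X = 1/5 (X = 4/(-5) - 3/(-3) = 4*(-1/5) - 3*(-1/3) = -4/5 + 1 = 1/5 ≈ 0.20000)
A(z) = 1/5
A((-3 + 3)/(6 - 2))*(-5 + 12) = (-5 + 12)/5 = (1/5)*7 = 7/5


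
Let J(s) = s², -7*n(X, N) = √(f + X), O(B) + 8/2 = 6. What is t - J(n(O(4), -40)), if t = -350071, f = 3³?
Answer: -17153508/49 ≈ -3.5007e+5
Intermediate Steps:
f = 27
O(B) = 2 (O(B) = -4 + 6 = 2)
n(X, N) = -√(27 + X)/7
t - J(n(O(4), -40)) = -350071 - (-√(27 + 2)/7)² = -350071 - (-√29/7)² = -350071 - 1*29/49 = -350071 - 29/49 = -17153508/49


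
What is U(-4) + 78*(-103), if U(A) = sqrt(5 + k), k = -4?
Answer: -8033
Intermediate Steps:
U(A) = 1 (U(A) = sqrt(5 - 4) = sqrt(1) = 1)
U(-4) + 78*(-103) = 1 + 78*(-103) = 1 - 8034 = -8033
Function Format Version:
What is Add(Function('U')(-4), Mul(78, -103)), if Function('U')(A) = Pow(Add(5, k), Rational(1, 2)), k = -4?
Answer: -8033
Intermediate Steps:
Function('U')(A) = 1 (Function('U')(A) = Pow(Add(5, -4), Rational(1, 2)) = Pow(1, Rational(1, 2)) = 1)
Add(Function('U')(-4), Mul(78, -103)) = Add(1, Mul(78, -103)) = Add(1, -8034) = -8033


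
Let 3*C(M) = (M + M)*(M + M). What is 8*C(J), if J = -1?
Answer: 32/3 ≈ 10.667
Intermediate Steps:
C(M) = 4*M²/3 (C(M) = ((M + M)*(M + M))/3 = ((2*M)*(2*M))/3 = (4*M²)/3 = 4*M²/3)
8*C(J) = 8*((4/3)*(-1)²) = 8*((4/3)*1) = 8*(4/3) = 32/3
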